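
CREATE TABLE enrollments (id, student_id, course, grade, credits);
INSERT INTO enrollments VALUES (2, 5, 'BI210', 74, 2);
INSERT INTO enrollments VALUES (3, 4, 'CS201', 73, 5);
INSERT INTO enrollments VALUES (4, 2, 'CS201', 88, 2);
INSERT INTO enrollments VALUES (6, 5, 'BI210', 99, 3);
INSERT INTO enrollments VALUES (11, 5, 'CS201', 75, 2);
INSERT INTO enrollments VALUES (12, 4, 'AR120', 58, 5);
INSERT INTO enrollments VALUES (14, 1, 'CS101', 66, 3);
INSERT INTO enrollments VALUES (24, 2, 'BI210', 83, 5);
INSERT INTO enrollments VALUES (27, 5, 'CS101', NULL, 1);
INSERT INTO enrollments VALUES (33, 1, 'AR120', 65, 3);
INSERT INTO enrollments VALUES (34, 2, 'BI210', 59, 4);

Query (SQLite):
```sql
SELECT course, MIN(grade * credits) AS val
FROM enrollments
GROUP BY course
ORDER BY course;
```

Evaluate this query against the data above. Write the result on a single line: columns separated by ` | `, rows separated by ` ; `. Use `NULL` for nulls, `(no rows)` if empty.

For each row compute grade * credits.
Group by course; take MIN of the expression per group.
  AR120: ids {12, 33} → MIN(grade * credits)=195
  BI210: ids {2, 6, 24, 34} → MIN(grade * credits)=148
  CS101: ids {14, 27} → MIN(grade * credits)=198
  CS201: ids {3, 4, 11} → MIN(grade * credits)=150

AR120 | 195 ; BI210 | 148 ; CS101 | 198 ; CS201 | 150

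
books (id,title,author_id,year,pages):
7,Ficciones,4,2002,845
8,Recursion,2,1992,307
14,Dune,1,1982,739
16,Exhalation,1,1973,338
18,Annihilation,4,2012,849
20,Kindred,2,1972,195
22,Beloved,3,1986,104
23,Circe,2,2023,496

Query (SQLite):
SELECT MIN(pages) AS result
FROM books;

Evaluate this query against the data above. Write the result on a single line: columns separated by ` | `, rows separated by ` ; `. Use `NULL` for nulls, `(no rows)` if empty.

All pages values: [845, 307, 739, 338, 849, 195, 104, 496].
MIN of non-NULL values = 104.

104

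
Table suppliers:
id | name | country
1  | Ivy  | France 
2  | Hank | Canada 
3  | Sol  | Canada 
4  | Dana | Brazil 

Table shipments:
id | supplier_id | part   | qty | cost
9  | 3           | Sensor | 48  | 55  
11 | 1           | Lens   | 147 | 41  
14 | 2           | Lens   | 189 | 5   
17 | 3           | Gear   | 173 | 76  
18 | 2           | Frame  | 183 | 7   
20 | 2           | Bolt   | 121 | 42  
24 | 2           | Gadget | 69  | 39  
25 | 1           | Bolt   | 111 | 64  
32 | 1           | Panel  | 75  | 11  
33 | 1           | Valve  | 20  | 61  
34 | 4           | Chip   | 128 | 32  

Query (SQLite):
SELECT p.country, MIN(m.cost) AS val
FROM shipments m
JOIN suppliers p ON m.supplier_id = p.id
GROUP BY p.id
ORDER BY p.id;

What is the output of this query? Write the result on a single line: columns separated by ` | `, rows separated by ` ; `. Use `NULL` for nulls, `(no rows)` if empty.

France | 11 ; Canada | 5 ; Canada | 55 ; Brazil | 32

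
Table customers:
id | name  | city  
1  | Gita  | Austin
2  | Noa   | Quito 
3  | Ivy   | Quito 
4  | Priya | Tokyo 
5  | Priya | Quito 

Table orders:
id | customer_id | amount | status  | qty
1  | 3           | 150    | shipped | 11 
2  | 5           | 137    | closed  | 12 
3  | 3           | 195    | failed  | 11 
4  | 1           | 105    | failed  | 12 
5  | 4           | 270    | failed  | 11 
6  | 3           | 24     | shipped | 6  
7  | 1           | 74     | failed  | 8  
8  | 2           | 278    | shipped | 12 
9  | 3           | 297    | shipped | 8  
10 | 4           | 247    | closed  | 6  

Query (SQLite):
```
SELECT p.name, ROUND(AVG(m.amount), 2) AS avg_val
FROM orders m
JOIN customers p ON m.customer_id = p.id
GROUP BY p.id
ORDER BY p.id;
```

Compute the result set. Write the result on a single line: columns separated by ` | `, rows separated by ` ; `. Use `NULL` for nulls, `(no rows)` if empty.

Join each orders row to its customers via customer_id.
Group joined rows by customers.id; compute ROUND(AVG(m.amount), 2) per group.
  1: ids {4, 7} → ROUND(AVG(m.amount), 2)=89.5
  2: ids {8} → ROUND(AVG(m.amount), 2)=278
  3: ids {1, 3, 6, 9} → ROUND(AVG(m.amount), 2)=166.5
  4: ids {5, 10} → ROUND(AVG(m.amount), 2)=258.5
  5: ids {2} → ROUND(AVG(m.amount), 2)=137

Gita | 89.5 ; Noa | 278 ; Ivy | 166.5 ; Priya | 258.5 ; Priya | 137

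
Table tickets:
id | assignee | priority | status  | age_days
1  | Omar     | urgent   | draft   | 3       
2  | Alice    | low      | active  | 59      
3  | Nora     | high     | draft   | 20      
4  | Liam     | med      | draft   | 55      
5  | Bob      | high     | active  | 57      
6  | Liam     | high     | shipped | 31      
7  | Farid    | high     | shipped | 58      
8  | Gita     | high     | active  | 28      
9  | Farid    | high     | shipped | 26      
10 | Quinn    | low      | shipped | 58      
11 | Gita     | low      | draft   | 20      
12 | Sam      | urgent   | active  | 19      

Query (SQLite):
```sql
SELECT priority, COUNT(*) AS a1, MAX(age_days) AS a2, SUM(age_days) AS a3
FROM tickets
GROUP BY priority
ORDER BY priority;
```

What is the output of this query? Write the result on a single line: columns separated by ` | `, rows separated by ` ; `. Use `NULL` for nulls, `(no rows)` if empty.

Group tickets by priority.
Per group compute: COUNT(*), MAX(age_days), SUM(age_days).
  high: ids {3, 5, 6, 7, 8, 9} → COUNT(*)=6, MAX(age_days)=58, SUM(age_days)=220
  low: ids {2, 10, 11} → COUNT(*)=3, MAX(age_days)=59, SUM(age_days)=137
  med: ids {4} → COUNT(*)=1, MAX(age_days)=55, SUM(age_days)=55
  urgent: ids {1, 12} → COUNT(*)=2, MAX(age_days)=19, SUM(age_days)=22

high | 6 | 58 | 220 ; low | 3 | 59 | 137 ; med | 1 | 55 | 55 ; urgent | 2 | 19 | 22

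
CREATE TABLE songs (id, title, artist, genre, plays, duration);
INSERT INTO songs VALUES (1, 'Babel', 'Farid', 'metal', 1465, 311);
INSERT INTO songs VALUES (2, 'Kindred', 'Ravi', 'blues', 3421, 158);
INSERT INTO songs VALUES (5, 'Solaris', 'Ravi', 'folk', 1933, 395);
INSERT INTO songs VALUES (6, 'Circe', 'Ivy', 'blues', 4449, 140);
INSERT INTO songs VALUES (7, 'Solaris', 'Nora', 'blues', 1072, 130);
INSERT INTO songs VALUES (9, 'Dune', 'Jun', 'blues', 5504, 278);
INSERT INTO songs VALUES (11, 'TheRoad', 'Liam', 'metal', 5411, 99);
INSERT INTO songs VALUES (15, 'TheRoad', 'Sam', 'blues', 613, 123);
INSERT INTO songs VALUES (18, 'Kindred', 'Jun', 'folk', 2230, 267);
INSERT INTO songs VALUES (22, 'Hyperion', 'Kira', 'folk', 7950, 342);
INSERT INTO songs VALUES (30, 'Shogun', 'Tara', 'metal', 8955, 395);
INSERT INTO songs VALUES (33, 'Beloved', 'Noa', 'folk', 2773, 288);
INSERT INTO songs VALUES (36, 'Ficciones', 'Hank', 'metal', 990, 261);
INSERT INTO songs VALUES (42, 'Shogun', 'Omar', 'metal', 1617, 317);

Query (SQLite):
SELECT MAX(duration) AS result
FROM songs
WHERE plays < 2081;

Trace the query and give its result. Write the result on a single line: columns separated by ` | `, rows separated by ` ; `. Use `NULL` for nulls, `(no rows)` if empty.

395

Rows where plays < 2081 → duration values: [311, 395, 130, 123, 261, 317].
MAX of non-NULL values = 395.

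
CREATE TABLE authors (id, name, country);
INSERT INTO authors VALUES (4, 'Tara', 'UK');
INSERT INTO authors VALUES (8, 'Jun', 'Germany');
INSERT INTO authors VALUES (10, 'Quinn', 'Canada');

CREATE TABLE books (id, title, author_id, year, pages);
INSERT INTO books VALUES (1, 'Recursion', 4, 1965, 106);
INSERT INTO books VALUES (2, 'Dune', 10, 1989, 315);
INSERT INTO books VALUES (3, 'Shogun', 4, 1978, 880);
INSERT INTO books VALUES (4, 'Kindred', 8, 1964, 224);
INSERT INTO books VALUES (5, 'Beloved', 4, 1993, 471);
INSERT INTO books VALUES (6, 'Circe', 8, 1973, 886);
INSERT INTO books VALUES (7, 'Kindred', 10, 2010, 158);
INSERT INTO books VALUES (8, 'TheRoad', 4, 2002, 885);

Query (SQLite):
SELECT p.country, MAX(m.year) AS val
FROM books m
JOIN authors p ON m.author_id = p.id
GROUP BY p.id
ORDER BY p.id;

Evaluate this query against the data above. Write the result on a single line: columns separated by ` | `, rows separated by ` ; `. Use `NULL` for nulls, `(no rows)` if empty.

UK | 2002 ; Germany | 1973 ; Canada | 2010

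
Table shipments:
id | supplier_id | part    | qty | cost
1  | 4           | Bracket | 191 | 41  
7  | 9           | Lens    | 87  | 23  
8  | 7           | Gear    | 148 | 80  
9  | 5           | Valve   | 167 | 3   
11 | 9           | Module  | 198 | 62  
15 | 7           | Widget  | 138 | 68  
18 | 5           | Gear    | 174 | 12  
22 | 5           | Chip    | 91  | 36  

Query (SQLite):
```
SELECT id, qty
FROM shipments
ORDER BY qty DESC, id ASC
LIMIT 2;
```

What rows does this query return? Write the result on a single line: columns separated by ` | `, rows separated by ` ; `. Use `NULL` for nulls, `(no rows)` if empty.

Sort by qty desc, tiebreak id asc: (198, id=11), (191, id=1), (174, id=18), (167, id=9), (148, id=8) …. Take first 2.

11 | 198 ; 1 | 191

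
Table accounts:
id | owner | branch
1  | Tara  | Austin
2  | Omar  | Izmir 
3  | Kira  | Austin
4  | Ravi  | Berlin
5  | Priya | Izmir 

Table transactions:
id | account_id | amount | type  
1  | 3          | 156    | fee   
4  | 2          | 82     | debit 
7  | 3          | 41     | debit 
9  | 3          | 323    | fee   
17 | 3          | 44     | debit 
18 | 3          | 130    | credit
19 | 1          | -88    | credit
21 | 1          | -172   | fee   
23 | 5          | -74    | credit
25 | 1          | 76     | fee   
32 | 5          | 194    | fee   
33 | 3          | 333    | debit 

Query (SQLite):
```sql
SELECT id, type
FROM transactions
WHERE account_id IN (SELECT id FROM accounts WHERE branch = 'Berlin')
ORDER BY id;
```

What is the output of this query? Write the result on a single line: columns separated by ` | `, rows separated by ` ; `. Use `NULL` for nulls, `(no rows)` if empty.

Inner query: accounts.id where branch = 'Berlin'.
Outer: keep transactions rows whose account_id is in that set.
Inner query → {4}

(no rows)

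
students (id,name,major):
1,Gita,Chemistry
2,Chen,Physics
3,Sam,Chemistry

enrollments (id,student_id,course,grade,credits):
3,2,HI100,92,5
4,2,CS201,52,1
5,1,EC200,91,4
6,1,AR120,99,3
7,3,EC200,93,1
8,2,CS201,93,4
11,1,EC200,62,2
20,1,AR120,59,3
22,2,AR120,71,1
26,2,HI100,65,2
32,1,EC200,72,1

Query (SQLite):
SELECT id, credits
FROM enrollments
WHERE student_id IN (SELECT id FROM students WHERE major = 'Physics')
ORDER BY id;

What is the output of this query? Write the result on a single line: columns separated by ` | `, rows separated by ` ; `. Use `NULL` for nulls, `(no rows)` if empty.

Inner query: students.id where major = 'Physics'.
Outer: keep enrollments rows whose student_id is in that set.
Inner query → {2}

3 | 5 ; 4 | 1 ; 8 | 4 ; 22 | 1 ; 26 | 2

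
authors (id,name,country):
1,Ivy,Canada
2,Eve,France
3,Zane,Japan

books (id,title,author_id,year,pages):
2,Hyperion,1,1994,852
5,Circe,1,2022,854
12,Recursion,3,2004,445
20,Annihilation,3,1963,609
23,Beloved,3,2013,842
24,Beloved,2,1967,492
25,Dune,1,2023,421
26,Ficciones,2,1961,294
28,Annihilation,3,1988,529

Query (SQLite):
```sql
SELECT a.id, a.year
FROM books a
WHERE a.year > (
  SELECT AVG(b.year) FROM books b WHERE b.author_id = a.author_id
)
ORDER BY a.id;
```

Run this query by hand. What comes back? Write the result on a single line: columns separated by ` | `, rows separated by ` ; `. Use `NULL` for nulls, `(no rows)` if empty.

5 | 2022 ; 12 | 2004 ; 23 | 2013 ; 24 | 1967 ; 25 | 2023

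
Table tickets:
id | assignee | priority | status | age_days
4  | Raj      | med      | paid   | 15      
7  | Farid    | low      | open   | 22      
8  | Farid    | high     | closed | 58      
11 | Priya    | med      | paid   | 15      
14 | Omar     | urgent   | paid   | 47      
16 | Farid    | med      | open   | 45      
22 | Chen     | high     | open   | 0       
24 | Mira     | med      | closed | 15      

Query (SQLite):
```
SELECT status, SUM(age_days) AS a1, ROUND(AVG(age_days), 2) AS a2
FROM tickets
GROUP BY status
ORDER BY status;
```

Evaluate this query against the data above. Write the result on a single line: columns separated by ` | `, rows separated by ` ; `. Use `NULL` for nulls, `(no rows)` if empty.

Group tickets by status.
Per group compute: SUM(age_days), ROUND(AVG(age_days), 2).
  closed: ids {8, 24} → SUM(age_days)=73, ROUND(AVG(age_days), 2)=36.5
  open: ids {7, 16, 22} → SUM(age_days)=67, ROUND(AVG(age_days), 2)=22.33
  paid: ids {4, 11, 14} → SUM(age_days)=77, ROUND(AVG(age_days), 2)=25.67

closed | 73 | 36.5 ; open | 67 | 22.33 ; paid | 77 | 25.67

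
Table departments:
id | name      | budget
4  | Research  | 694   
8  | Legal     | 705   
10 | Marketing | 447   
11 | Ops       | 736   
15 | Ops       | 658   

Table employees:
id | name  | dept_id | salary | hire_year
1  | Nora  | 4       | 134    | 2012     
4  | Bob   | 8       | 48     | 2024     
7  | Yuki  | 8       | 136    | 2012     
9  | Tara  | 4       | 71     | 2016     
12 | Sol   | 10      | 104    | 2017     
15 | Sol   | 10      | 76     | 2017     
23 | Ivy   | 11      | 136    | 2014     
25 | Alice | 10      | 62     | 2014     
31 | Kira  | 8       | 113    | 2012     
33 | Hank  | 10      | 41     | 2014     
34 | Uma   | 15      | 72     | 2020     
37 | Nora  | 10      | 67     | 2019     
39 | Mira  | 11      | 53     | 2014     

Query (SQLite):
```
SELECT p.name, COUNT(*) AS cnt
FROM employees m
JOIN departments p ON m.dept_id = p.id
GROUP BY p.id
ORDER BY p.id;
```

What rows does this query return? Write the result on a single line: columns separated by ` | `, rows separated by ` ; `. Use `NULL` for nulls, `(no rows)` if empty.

Join each employees row to its departments via dept_id.
Group joined rows by departments.id; compute COUNT(*) per group.
  4: ids {1, 9} → COUNT(*)=2
  8: ids {4, 7, 31} → COUNT(*)=3
  10: ids {12, 15, 25, 33, 37} → COUNT(*)=5
  11: ids {23, 39} → COUNT(*)=2
  15: ids {34} → COUNT(*)=1

Research | 2 ; Legal | 3 ; Marketing | 5 ; Ops | 2 ; Ops | 1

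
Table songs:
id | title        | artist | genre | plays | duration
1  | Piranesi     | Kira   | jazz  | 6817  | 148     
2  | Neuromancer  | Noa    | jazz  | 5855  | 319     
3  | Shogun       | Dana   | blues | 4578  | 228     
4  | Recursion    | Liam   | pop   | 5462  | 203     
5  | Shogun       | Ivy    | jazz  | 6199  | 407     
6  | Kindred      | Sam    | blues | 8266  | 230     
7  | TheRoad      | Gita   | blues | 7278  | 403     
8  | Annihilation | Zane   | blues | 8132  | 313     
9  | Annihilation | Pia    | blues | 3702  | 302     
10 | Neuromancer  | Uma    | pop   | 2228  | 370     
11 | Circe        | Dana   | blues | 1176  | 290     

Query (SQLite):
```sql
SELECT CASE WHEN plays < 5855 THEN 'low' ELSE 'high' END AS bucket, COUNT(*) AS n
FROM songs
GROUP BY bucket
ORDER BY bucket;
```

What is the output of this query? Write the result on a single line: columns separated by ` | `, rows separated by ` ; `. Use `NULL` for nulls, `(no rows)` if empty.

high | 6 ; low | 5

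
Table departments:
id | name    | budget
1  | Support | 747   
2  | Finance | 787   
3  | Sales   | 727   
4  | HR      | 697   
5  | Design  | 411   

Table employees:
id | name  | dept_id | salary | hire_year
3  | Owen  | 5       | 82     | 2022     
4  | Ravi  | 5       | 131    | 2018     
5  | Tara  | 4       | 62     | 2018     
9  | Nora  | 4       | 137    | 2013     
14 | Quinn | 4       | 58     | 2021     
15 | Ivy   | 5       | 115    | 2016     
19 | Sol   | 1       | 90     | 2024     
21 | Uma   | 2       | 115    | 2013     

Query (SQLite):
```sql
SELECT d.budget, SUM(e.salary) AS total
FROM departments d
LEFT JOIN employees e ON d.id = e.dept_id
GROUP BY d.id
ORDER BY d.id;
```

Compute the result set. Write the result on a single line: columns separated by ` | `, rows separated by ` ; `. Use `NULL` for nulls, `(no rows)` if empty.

LEFT JOIN keeps every departments row; unmatched ones get NULL for employees columns.
Group by departments.id and compute SUM(e.salary). SUM over an all-NULL group is NULL.
  1: ids {19} → SUM(e.salary)=90
  2: ids {21} → SUM(e.salary)=115
  3: ids {—} → SUM(e.salary)=NULL
  4: ids {5, 9, 14} → SUM(e.salary)=257
  5: ids {3, 4, 15} → SUM(e.salary)=328

747 | 90 ; 787 | 115 ; 727 | NULL ; 697 | 257 ; 411 | 328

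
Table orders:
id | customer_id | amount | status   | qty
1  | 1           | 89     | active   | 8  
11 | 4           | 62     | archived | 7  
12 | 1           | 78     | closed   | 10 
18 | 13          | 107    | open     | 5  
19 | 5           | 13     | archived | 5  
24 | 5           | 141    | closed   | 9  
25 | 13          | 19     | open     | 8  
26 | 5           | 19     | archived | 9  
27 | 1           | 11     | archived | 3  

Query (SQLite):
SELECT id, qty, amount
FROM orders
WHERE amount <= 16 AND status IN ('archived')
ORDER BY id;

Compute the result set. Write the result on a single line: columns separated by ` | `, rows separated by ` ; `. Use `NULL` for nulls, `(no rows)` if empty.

amount <= 16: ids {19, 27}
status IN ('archived'): ids {11, 19, 26, 27}
Combine with AND.

19 | 5 | 13 ; 27 | 3 | 11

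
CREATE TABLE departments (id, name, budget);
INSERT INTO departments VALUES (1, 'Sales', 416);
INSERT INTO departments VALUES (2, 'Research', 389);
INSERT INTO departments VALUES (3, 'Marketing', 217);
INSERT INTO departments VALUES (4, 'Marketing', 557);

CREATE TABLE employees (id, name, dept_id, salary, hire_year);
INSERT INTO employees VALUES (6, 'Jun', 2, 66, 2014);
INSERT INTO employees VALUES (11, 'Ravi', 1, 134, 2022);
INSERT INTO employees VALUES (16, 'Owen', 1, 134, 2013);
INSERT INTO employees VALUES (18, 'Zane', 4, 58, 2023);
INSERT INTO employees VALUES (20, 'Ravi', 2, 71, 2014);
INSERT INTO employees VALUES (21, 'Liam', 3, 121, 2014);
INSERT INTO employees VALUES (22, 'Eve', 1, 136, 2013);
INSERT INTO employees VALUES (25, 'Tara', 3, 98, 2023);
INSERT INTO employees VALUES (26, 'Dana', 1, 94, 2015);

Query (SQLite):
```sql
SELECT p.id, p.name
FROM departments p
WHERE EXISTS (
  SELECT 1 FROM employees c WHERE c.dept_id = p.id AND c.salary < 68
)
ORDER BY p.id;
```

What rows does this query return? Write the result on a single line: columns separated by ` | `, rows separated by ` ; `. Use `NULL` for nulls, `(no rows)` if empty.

For each departments row, check whether any employees with matching dept_id has salary < 68.
Keep rows where that is true.

2 | Research ; 4 | Marketing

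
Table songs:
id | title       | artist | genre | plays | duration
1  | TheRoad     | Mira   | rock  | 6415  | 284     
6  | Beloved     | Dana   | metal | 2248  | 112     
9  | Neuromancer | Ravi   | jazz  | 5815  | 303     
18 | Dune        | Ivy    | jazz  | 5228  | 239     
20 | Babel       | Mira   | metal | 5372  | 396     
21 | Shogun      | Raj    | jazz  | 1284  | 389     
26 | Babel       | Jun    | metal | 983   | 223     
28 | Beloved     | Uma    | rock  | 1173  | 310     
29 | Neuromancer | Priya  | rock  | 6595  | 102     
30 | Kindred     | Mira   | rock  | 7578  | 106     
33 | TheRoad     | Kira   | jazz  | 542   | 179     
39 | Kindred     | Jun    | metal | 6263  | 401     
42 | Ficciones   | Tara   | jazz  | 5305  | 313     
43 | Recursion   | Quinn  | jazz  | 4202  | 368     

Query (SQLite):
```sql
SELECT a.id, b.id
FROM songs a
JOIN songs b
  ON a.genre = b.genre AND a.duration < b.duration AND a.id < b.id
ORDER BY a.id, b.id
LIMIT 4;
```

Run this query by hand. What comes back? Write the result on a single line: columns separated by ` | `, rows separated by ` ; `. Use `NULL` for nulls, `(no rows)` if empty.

1 | 28 ; 6 | 20 ; 6 | 26 ; 6 | 39

Pairs (a,b) with same genre, a.duration < b.duration, a.id < b.id.
genre groups: jazz:{9,18,21,33,42,43} metal:{6,20,26,39} rock:{1,28,29,30}
Ordered by (a.id, b.id); first 4.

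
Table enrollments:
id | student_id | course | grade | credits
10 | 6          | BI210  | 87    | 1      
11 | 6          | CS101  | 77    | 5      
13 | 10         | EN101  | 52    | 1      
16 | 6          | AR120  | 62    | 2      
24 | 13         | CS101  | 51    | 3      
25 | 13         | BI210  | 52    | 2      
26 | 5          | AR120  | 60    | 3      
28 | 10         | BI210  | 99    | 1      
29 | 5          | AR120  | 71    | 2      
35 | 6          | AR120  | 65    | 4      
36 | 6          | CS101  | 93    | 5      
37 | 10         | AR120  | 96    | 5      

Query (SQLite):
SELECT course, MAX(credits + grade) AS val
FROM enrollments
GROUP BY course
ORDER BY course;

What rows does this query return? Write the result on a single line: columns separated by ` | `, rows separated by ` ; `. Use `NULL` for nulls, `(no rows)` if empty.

For each row compute credits + grade.
Group by course; take MAX of the expression per group.
  AR120: ids {16, 26, 29, 35, 37} → MAX(credits + grade)=101
  BI210: ids {10, 25, 28} → MAX(credits + grade)=100
  CS101: ids {11, 24, 36} → MAX(credits + grade)=98
  EN101: ids {13} → MAX(credits + grade)=53

AR120 | 101 ; BI210 | 100 ; CS101 | 98 ; EN101 | 53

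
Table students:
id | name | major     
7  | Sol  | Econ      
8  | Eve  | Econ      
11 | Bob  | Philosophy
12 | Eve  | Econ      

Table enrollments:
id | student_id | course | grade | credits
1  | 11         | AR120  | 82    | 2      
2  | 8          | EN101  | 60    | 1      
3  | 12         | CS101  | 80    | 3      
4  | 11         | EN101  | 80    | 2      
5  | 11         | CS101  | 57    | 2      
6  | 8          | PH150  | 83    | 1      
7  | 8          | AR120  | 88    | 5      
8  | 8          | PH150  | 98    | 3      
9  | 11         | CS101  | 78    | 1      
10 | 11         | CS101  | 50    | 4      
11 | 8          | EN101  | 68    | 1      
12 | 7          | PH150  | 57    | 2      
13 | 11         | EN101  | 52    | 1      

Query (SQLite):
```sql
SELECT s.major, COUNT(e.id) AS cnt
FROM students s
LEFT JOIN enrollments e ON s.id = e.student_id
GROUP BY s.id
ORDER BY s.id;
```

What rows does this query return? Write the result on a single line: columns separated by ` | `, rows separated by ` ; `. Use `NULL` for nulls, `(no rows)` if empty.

Econ | 1 ; Econ | 5 ; Philosophy | 6 ; Econ | 1

LEFT JOIN keeps every students row; unmatched ones get NULL for enrollments columns.
Group by students.id and compute COUNT(e.id). COUNT(col) of an all-NULL group is 0.
  7: ids {12} → COUNT(e.id)=1
  8: ids {2, 6, 7, 8, 11} → COUNT(e.id)=5
  11: ids {1, 4, 5, 9, 10, 13} → COUNT(e.id)=6
  12: ids {3} → COUNT(e.id)=1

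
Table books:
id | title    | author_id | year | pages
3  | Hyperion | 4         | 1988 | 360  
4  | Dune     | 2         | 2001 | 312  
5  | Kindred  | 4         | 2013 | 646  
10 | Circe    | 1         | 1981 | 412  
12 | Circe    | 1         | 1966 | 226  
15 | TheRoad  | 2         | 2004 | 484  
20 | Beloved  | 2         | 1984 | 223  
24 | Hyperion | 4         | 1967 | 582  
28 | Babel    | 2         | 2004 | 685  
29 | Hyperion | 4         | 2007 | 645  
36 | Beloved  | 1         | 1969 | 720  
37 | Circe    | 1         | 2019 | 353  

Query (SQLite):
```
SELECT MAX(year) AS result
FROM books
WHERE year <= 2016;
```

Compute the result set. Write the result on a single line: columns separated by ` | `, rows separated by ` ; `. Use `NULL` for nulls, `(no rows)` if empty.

Rows where year <= 2016 → year values: [1988, 2001, 2013, 1981, 1966, 2004, 1984, 1967, 2004, 2007, 1969].
MAX of non-NULL values = 2013.

2013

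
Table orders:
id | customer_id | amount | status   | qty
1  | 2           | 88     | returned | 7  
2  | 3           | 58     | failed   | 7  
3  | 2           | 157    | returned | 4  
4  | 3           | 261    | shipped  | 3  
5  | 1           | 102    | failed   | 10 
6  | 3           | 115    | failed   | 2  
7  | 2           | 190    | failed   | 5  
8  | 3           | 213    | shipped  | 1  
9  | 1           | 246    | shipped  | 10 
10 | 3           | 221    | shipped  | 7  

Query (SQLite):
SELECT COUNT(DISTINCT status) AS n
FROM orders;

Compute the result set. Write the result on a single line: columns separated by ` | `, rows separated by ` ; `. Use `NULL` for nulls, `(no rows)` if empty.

3

Count distinct non-NULL status values.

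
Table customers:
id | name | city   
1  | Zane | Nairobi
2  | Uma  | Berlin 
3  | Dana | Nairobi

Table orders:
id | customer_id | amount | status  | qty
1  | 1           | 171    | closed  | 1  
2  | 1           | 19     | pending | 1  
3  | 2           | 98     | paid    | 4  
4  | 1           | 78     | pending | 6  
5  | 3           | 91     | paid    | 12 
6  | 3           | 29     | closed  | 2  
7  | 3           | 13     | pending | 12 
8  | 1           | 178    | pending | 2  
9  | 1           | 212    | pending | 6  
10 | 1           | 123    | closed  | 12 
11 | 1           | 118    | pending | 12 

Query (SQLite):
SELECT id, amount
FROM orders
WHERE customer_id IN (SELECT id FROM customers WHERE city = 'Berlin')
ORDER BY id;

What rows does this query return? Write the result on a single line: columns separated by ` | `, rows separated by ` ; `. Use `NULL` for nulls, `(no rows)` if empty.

3 | 98

Inner query: customers.id where city = 'Berlin'.
Outer: keep orders rows whose customer_id is in that set.
Inner query → {2}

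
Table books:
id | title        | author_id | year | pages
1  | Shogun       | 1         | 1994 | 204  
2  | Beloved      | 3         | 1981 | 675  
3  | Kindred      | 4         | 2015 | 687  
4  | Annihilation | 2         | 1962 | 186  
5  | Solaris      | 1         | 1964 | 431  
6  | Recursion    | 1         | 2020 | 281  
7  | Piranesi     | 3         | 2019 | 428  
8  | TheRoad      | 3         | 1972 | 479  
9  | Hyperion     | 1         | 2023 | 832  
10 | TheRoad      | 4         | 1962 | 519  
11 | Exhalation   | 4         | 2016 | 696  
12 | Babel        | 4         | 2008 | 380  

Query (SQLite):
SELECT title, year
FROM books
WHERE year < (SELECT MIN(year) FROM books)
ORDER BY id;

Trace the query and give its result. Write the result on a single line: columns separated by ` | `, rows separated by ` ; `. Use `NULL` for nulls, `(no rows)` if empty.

Scalar subquery: MIN(year) over all books rows = 1962.
Keep rows where year < that value.

(no rows)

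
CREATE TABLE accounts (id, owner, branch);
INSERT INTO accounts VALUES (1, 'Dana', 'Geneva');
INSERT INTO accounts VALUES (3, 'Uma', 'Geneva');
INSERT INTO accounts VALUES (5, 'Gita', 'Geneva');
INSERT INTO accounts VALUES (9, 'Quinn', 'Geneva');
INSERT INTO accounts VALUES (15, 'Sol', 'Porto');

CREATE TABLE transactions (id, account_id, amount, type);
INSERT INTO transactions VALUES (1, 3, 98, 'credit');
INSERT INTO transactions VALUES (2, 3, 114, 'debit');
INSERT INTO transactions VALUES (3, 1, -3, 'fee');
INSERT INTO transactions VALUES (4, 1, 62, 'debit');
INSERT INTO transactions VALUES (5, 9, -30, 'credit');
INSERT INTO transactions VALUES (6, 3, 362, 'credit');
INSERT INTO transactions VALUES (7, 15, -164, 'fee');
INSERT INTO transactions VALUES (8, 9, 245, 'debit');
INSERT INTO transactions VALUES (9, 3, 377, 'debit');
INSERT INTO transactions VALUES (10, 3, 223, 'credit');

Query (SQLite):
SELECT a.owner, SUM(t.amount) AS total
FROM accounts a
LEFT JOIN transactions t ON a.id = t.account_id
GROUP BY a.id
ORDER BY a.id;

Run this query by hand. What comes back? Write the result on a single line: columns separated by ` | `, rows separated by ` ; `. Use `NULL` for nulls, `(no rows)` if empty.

LEFT JOIN keeps every accounts row; unmatched ones get NULL for transactions columns.
Group by accounts.id and compute SUM(t.amount). SUM over an all-NULL group is NULL.
  1: ids {3, 4} → SUM(t.amount)=59
  3: ids {1, 2, 6, 9, 10} → SUM(t.amount)=1174
  5: ids {—} → SUM(t.amount)=NULL
  9: ids {5, 8} → SUM(t.amount)=215
  15: ids {7} → SUM(t.amount)=-164

Dana | 59 ; Uma | 1174 ; Gita | NULL ; Quinn | 215 ; Sol | -164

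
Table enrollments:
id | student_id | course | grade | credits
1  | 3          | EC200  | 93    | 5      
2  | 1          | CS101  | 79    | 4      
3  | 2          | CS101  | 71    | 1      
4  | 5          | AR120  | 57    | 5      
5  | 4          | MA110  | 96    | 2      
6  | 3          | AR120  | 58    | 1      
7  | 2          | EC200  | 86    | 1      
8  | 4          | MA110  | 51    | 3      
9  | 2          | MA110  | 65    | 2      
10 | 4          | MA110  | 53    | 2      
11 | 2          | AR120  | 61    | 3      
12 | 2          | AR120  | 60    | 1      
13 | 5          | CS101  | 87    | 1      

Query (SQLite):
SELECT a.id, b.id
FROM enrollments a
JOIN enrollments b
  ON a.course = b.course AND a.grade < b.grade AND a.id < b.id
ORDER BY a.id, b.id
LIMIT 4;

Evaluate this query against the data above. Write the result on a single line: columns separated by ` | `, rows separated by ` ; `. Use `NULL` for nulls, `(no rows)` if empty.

Pairs (a,b) with same course, a.grade < b.grade, a.id < b.id.
course groups: AR120:{4,6,11,12} CS101:{2,3,13} EC200:{1,7} MA110:{5,8,9,10}
Ordered by (a.id, b.id); first 4.

2 | 13 ; 3 | 13 ; 4 | 6 ; 4 | 11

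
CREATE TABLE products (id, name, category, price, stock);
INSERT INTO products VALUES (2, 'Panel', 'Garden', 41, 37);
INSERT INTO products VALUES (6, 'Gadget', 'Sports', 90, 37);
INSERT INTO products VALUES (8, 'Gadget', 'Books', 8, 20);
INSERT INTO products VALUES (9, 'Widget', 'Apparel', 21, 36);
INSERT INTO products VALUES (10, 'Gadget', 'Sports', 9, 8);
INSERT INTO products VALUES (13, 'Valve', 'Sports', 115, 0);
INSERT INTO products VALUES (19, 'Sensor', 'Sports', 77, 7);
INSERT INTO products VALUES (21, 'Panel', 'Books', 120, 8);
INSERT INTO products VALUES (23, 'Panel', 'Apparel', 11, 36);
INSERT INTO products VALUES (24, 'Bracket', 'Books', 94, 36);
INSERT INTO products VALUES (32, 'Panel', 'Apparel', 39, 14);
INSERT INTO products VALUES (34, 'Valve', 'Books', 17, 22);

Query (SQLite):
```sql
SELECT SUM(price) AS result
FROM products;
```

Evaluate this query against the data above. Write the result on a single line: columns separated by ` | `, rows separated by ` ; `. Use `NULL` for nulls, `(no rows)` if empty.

642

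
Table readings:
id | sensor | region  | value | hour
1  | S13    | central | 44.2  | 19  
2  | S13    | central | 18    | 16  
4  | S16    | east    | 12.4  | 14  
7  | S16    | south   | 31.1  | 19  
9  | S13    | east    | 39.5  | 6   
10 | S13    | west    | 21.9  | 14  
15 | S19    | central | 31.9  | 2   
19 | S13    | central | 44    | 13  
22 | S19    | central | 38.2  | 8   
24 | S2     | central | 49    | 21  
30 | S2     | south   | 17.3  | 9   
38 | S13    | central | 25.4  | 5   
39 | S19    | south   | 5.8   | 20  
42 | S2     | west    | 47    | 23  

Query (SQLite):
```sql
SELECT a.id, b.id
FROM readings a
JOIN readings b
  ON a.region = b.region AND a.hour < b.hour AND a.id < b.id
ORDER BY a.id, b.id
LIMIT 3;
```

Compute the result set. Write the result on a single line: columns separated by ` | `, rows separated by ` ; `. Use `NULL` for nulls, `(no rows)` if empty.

1 | 24 ; 2 | 24 ; 7 | 39

Pairs (a,b) with same region, a.hour < b.hour, a.id < b.id.
region groups: central:{1,2,15,19,22,24,38} east:{4,9} south:{7,30,39} west:{10,42}
Ordered by (a.id, b.id); first 3.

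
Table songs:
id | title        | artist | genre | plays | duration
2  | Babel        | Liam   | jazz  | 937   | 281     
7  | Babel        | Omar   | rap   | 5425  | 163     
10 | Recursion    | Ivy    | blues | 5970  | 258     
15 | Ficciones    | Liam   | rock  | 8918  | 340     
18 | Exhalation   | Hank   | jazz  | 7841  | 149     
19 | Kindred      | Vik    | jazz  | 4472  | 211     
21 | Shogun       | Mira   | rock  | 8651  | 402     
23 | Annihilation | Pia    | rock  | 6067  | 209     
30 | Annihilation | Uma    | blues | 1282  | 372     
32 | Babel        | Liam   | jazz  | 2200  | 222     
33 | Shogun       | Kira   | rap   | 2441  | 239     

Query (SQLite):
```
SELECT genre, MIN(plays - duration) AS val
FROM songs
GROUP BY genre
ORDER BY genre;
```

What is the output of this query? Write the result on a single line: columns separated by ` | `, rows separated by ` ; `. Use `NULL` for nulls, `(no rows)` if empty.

blues | 910 ; jazz | 656 ; rap | 2202 ; rock | 5858

For each row compute plays - duration.
Group by genre; take MIN of the expression per group.
  blues: ids {10, 30} → MIN(plays - duration)=910
  jazz: ids {2, 18, 19, 32} → MIN(plays - duration)=656
  rap: ids {7, 33} → MIN(plays - duration)=2202
  rock: ids {15, 21, 23} → MIN(plays - duration)=5858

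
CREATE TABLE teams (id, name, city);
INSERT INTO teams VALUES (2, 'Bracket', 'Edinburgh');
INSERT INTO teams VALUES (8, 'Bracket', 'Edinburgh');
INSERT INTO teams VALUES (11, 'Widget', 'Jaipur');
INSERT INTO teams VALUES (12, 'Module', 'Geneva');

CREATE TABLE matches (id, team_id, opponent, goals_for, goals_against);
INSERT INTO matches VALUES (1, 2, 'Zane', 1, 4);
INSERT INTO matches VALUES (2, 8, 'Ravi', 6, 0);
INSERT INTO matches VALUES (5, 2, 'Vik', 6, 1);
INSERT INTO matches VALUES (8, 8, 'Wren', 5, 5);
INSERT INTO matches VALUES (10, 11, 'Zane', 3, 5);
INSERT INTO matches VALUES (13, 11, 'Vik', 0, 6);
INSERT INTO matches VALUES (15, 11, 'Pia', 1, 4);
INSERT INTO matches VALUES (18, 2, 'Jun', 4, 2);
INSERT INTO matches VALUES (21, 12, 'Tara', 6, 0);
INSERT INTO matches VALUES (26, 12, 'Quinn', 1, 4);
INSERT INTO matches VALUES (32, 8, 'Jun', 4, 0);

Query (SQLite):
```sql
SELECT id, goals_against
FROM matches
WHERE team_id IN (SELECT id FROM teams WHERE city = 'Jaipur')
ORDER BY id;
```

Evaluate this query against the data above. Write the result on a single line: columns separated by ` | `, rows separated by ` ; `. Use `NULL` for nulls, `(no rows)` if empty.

Inner query: teams.id where city = 'Jaipur'.
Outer: keep matches rows whose team_id is in that set.
Inner query → {11}

10 | 5 ; 13 | 6 ; 15 | 4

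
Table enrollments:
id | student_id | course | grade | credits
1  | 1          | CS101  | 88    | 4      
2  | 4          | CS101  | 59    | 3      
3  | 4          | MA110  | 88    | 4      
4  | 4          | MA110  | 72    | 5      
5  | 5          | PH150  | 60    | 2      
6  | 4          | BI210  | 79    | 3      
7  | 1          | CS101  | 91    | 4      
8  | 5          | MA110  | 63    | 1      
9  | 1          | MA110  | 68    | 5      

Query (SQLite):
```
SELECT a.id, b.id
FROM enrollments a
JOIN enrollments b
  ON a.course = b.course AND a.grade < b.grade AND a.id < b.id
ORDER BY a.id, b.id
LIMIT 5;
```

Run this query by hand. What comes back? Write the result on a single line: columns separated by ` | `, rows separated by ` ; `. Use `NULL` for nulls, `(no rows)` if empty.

Pairs (a,b) with same course, a.grade < b.grade, a.id < b.id.
course groups: BI210:{6} CS101:{1,2,7} MA110:{3,4,8,9} PH150:{5}
Ordered by (a.id, b.id); first 5.

1 | 7 ; 2 | 7 ; 8 | 9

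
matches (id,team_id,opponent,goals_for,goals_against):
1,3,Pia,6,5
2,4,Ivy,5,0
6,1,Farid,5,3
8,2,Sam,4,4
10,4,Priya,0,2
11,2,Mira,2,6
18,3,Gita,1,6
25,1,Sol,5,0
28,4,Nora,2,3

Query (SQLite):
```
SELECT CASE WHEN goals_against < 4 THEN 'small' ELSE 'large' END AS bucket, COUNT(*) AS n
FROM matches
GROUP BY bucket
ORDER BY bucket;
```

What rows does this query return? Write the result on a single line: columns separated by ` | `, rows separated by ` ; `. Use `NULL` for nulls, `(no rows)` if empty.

Bucket rows by goals_against < 4 → 'small' else 'large'; count each bucket.

large | 4 ; small | 5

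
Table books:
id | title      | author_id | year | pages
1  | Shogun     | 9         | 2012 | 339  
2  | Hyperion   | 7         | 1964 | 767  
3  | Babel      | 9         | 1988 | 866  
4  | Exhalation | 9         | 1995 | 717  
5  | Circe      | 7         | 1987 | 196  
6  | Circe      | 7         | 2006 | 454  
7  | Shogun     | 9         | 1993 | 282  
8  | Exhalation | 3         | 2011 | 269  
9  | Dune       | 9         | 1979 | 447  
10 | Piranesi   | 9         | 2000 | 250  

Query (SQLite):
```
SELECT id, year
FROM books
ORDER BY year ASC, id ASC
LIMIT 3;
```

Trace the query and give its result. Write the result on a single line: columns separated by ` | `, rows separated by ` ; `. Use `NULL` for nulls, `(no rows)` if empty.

2 | 1964 ; 9 | 1979 ; 5 | 1987

Sort by year asc, tiebreak id asc: (1964, id=2), (1979, id=9), (1987, id=5), (1988, id=3), (1993, id=7), (1995, id=4) …. Take first 3.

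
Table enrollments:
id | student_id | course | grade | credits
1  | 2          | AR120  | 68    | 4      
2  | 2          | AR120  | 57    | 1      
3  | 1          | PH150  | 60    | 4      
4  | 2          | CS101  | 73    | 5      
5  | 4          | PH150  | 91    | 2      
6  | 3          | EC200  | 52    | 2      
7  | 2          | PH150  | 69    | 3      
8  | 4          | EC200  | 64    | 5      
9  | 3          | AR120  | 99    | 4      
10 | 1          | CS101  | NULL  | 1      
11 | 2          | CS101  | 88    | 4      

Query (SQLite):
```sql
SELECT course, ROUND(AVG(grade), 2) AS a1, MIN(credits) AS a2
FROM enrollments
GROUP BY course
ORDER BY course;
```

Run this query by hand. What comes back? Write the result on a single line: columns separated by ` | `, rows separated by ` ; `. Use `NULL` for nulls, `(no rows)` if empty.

AR120 | 74.67 | 1 ; CS101 | 80.5 | 1 ; EC200 | 58 | 2 ; PH150 | 73.33 | 2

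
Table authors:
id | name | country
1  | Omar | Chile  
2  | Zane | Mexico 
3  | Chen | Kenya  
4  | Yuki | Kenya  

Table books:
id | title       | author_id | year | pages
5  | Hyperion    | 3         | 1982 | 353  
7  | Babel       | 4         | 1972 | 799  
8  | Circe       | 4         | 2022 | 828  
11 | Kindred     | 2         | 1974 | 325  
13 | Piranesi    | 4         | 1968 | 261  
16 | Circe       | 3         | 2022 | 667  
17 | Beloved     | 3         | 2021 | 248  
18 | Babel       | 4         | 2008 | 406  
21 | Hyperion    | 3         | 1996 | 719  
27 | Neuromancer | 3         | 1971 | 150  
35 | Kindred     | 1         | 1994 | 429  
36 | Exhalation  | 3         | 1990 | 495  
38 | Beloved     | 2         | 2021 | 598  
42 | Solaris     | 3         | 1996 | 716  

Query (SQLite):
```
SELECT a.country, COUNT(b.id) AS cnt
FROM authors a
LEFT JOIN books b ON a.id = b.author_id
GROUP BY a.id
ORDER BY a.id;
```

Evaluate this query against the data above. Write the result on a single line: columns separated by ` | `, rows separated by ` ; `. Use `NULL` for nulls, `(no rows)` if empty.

LEFT JOIN keeps every authors row; unmatched ones get NULL for books columns.
Group by authors.id and compute COUNT(b.id). COUNT(col) of an all-NULL group is 0.
  1: ids {35} → COUNT(b.id)=1
  2: ids {11, 38} → COUNT(b.id)=2
  3: ids {5, 16, 17, 21, 27, 36, 42} → COUNT(b.id)=7
  4: ids {7, 8, 13, 18} → COUNT(b.id)=4

Chile | 1 ; Mexico | 2 ; Kenya | 7 ; Kenya | 4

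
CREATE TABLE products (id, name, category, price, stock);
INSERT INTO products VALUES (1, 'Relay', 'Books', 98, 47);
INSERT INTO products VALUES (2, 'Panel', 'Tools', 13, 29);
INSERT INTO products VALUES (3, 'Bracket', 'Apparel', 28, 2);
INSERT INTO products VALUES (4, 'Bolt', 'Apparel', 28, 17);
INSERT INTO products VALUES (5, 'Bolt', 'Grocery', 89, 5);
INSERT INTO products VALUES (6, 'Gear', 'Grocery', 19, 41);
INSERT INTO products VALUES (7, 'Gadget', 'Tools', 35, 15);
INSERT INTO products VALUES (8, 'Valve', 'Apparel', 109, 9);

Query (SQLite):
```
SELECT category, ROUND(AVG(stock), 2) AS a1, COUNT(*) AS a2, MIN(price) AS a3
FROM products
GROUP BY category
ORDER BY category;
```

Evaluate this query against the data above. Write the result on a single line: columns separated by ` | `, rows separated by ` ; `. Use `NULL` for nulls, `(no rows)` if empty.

Apparel | 9.33 | 3 | 28 ; Books | 47 | 1 | 98 ; Grocery | 23 | 2 | 19 ; Tools | 22 | 2 | 13

Group products by category.
Per group compute: ROUND(AVG(stock), 2), COUNT(*), MIN(price).
  Apparel: ids {3, 4, 8} → ROUND(AVG(stock), 2)=9.33, COUNT(*)=3, MIN(price)=28
  Books: ids {1} → ROUND(AVG(stock), 2)=47, COUNT(*)=1, MIN(price)=98
  Grocery: ids {5, 6} → ROUND(AVG(stock), 2)=23, COUNT(*)=2, MIN(price)=19
  Tools: ids {2, 7} → ROUND(AVG(stock), 2)=22, COUNT(*)=2, MIN(price)=13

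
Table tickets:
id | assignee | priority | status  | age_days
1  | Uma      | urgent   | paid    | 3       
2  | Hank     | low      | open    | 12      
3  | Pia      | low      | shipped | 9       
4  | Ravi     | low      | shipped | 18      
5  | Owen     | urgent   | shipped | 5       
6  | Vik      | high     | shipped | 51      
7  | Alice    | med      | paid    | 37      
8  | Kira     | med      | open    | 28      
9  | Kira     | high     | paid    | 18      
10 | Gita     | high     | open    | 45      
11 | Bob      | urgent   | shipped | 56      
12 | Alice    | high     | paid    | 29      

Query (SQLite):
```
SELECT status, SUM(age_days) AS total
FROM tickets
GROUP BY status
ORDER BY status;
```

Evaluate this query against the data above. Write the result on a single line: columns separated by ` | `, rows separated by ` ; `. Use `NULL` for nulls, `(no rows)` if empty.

open | 85 ; paid | 87 ; shipped | 139

Partition tickets by status; compute SUM(age_days) within each group.
  open: ids {2, 8, 10} → SUM(age_days)=85
  paid: ids {1, 7, 9, 12} → SUM(age_days)=87
  shipped: ids {3, 4, 5, 6, 11} → SUM(age_days)=139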